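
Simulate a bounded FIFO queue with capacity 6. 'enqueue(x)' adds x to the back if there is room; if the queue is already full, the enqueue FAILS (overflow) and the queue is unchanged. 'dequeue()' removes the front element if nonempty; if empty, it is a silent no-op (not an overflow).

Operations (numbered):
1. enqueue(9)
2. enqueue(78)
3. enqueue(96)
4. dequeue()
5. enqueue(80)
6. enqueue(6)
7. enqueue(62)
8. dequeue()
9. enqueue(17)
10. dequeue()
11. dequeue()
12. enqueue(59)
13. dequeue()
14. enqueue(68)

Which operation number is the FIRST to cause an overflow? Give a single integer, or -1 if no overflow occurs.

1. enqueue(9): size=1
2. enqueue(78): size=2
3. enqueue(96): size=3
4. dequeue(): size=2
5. enqueue(80): size=3
6. enqueue(6): size=4
7. enqueue(62): size=5
8. dequeue(): size=4
9. enqueue(17): size=5
10. dequeue(): size=4
11. dequeue(): size=3
12. enqueue(59): size=4
13. dequeue(): size=3
14. enqueue(68): size=4

Answer: -1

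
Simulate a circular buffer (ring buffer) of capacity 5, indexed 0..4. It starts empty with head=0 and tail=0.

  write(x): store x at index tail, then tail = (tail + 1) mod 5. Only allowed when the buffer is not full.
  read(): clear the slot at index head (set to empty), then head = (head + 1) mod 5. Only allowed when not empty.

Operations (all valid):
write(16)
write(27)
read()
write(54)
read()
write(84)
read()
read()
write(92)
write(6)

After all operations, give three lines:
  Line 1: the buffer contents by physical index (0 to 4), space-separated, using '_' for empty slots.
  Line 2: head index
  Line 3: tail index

Answer: 6 _ _ _ 92
4
1

Derivation:
write(16): buf=[16 _ _ _ _], head=0, tail=1, size=1
write(27): buf=[16 27 _ _ _], head=0, tail=2, size=2
read(): buf=[_ 27 _ _ _], head=1, tail=2, size=1
write(54): buf=[_ 27 54 _ _], head=1, tail=3, size=2
read(): buf=[_ _ 54 _ _], head=2, tail=3, size=1
write(84): buf=[_ _ 54 84 _], head=2, tail=4, size=2
read(): buf=[_ _ _ 84 _], head=3, tail=4, size=1
read(): buf=[_ _ _ _ _], head=4, tail=4, size=0
write(92): buf=[_ _ _ _ 92], head=4, tail=0, size=1
write(6): buf=[6 _ _ _ 92], head=4, tail=1, size=2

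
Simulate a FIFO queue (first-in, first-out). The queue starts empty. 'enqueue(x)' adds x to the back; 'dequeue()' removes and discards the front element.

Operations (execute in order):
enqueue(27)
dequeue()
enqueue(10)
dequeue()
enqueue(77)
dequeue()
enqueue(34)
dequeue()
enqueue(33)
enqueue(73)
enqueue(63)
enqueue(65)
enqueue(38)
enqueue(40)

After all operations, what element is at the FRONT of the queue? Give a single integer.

enqueue(27): queue = [27]
dequeue(): queue = []
enqueue(10): queue = [10]
dequeue(): queue = []
enqueue(77): queue = [77]
dequeue(): queue = []
enqueue(34): queue = [34]
dequeue(): queue = []
enqueue(33): queue = [33]
enqueue(73): queue = [33, 73]
enqueue(63): queue = [33, 73, 63]
enqueue(65): queue = [33, 73, 63, 65]
enqueue(38): queue = [33, 73, 63, 65, 38]
enqueue(40): queue = [33, 73, 63, 65, 38, 40]

Answer: 33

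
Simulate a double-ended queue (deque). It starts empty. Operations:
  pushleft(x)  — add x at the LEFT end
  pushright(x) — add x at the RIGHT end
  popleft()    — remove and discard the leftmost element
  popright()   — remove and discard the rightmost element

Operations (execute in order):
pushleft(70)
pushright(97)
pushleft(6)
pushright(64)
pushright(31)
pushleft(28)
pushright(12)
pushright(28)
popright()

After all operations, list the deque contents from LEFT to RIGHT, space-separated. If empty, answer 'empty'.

pushleft(70): [70]
pushright(97): [70, 97]
pushleft(6): [6, 70, 97]
pushright(64): [6, 70, 97, 64]
pushright(31): [6, 70, 97, 64, 31]
pushleft(28): [28, 6, 70, 97, 64, 31]
pushright(12): [28, 6, 70, 97, 64, 31, 12]
pushright(28): [28, 6, 70, 97, 64, 31, 12, 28]
popright(): [28, 6, 70, 97, 64, 31, 12]

Answer: 28 6 70 97 64 31 12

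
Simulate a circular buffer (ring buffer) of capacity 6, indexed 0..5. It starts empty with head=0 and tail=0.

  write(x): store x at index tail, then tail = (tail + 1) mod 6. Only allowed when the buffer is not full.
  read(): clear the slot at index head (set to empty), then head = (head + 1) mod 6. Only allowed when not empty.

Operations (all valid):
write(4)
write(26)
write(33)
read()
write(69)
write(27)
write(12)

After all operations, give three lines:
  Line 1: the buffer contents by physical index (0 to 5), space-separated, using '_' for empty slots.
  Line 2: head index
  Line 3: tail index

Answer: _ 26 33 69 27 12
1
0

Derivation:
write(4): buf=[4 _ _ _ _ _], head=0, tail=1, size=1
write(26): buf=[4 26 _ _ _ _], head=0, tail=2, size=2
write(33): buf=[4 26 33 _ _ _], head=0, tail=3, size=3
read(): buf=[_ 26 33 _ _ _], head=1, tail=3, size=2
write(69): buf=[_ 26 33 69 _ _], head=1, tail=4, size=3
write(27): buf=[_ 26 33 69 27 _], head=1, tail=5, size=4
write(12): buf=[_ 26 33 69 27 12], head=1, tail=0, size=5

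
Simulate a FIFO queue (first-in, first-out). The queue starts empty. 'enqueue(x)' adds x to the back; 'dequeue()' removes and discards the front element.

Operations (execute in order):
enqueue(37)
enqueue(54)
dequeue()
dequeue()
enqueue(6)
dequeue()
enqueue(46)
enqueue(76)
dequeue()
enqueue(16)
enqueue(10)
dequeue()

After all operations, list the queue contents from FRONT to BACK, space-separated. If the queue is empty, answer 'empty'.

Answer: 16 10

Derivation:
enqueue(37): [37]
enqueue(54): [37, 54]
dequeue(): [54]
dequeue(): []
enqueue(6): [6]
dequeue(): []
enqueue(46): [46]
enqueue(76): [46, 76]
dequeue(): [76]
enqueue(16): [76, 16]
enqueue(10): [76, 16, 10]
dequeue(): [16, 10]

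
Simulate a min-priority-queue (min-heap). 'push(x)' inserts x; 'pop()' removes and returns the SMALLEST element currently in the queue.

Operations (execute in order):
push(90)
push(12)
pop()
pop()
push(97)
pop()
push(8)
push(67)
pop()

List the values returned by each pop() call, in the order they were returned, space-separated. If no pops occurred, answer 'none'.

Answer: 12 90 97 8

Derivation:
push(90): heap contents = [90]
push(12): heap contents = [12, 90]
pop() → 12: heap contents = [90]
pop() → 90: heap contents = []
push(97): heap contents = [97]
pop() → 97: heap contents = []
push(8): heap contents = [8]
push(67): heap contents = [8, 67]
pop() → 8: heap contents = [67]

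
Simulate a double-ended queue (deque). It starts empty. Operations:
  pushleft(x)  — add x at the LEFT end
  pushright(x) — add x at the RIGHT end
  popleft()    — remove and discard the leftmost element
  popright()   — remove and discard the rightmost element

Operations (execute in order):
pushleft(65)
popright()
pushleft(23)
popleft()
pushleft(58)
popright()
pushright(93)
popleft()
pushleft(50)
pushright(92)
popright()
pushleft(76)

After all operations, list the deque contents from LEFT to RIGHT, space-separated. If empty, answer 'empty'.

Answer: 76 50

Derivation:
pushleft(65): [65]
popright(): []
pushleft(23): [23]
popleft(): []
pushleft(58): [58]
popright(): []
pushright(93): [93]
popleft(): []
pushleft(50): [50]
pushright(92): [50, 92]
popright(): [50]
pushleft(76): [76, 50]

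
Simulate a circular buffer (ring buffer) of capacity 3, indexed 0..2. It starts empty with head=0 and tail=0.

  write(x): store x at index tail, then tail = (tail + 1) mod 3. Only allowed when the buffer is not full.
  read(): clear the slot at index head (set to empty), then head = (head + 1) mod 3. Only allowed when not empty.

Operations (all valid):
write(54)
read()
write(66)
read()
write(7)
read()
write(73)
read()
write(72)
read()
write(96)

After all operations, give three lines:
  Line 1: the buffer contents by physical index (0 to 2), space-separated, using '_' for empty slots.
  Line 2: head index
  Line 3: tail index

write(54): buf=[54 _ _], head=0, tail=1, size=1
read(): buf=[_ _ _], head=1, tail=1, size=0
write(66): buf=[_ 66 _], head=1, tail=2, size=1
read(): buf=[_ _ _], head=2, tail=2, size=0
write(7): buf=[_ _ 7], head=2, tail=0, size=1
read(): buf=[_ _ _], head=0, tail=0, size=0
write(73): buf=[73 _ _], head=0, tail=1, size=1
read(): buf=[_ _ _], head=1, tail=1, size=0
write(72): buf=[_ 72 _], head=1, tail=2, size=1
read(): buf=[_ _ _], head=2, tail=2, size=0
write(96): buf=[_ _ 96], head=2, tail=0, size=1

Answer: _ _ 96
2
0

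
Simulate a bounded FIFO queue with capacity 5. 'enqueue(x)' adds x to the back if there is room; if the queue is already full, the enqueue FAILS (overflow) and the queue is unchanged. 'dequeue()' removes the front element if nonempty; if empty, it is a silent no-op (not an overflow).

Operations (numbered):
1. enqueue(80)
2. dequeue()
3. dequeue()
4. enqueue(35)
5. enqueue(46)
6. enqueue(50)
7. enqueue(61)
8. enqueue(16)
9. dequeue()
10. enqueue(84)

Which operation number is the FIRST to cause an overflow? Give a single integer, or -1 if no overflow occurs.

1. enqueue(80): size=1
2. dequeue(): size=0
3. dequeue(): empty, no-op, size=0
4. enqueue(35): size=1
5. enqueue(46): size=2
6. enqueue(50): size=3
7. enqueue(61): size=4
8. enqueue(16): size=5
9. dequeue(): size=4
10. enqueue(84): size=5

Answer: -1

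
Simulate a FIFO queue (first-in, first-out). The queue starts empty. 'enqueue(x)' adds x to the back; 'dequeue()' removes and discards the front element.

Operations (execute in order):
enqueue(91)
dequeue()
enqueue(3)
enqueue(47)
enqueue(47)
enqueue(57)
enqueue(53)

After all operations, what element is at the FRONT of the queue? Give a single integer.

Answer: 3

Derivation:
enqueue(91): queue = [91]
dequeue(): queue = []
enqueue(3): queue = [3]
enqueue(47): queue = [3, 47]
enqueue(47): queue = [3, 47, 47]
enqueue(57): queue = [3, 47, 47, 57]
enqueue(53): queue = [3, 47, 47, 57, 53]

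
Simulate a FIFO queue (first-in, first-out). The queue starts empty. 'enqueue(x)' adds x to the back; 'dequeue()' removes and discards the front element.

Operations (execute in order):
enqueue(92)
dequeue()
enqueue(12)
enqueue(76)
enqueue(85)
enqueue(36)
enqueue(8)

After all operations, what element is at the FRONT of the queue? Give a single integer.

enqueue(92): queue = [92]
dequeue(): queue = []
enqueue(12): queue = [12]
enqueue(76): queue = [12, 76]
enqueue(85): queue = [12, 76, 85]
enqueue(36): queue = [12, 76, 85, 36]
enqueue(8): queue = [12, 76, 85, 36, 8]

Answer: 12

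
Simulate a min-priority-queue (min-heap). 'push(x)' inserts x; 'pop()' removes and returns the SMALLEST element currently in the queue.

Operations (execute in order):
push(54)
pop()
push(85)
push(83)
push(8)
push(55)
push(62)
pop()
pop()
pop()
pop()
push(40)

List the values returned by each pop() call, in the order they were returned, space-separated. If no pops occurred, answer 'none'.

push(54): heap contents = [54]
pop() → 54: heap contents = []
push(85): heap contents = [85]
push(83): heap contents = [83, 85]
push(8): heap contents = [8, 83, 85]
push(55): heap contents = [8, 55, 83, 85]
push(62): heap contents = [8, 55, 62, 83, 85]
pop() → 8: heap contents = [55, 62, 83, 85]
pop() → 55: heap contents = [62, 83, 85]
pop() → 62: heap contents = [83, 85]
pop() → 83: heap contents = [85]
push(40): heap contents = [40, 85]

Answer: 54 8 55 62 83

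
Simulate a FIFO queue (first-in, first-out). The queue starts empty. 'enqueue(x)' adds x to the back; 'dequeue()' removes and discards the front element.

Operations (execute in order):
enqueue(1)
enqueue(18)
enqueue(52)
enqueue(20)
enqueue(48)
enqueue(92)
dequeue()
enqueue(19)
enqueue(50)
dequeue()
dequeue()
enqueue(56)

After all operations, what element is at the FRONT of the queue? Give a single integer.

enqueue(1): queue = [1]
enqueue(18): queue = [1, 18]
enqueue(52): queue = [1, 18, 52]
enqueue(20): queue = [1, 18, 52, 20]
enqueue(48): queue = [1, 18, 52, 20, 48]
enqueue(92): queue = [1, 18, 52, 20, 48, 92]
dequeue(): queue = [18, 52, 20, 48, 92]
enqueue(19): queue = [18, 52, 20, 48, 92, 19]
enqueue(50): queue = [18, 52, 20, 48, 92, 19, 50]
dequeue(): queue = [52, 20, 48, 92, 19, 50]
dequeue(): queue = [20, 48, 92, 19, 50]
enqueue(56): queue = [20, 48, 92, 19, 50, 56]

Answer: 20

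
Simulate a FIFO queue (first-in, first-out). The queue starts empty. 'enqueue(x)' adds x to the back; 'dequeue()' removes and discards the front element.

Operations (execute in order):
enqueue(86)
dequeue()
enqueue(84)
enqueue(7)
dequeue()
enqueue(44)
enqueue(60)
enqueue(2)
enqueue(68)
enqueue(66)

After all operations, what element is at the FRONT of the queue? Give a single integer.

enqueue(86): queue = [86]
dequeue(): queue = []
enqueue(84): queue = [84]
enqueue(7): queue = [84, 7]
dequeue(): queue = [7]
enqueue(44): queue = [7, 44]
enqueue(60): queue = [7, 44, 60]
enqueue(2): queue = [7, 44, 60, 2]
enqueue(68): queue = [7, 44, 60, 2, 68]
enqueue(66): queue = [7, 44, 60, 2, 68, 66]

Answer: 7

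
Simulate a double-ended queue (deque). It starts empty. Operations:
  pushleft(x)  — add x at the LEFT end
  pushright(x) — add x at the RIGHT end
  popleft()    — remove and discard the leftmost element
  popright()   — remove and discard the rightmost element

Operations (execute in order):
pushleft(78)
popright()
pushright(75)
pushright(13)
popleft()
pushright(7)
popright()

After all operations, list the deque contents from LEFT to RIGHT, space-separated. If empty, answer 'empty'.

Answer: 13

Derivation:
pushleft(78): [78]
popright(): []
pushright(75): [75]
pushright(13): [75, 13]
popleft(): [13]
pushright(7): [13, 7]
popright(): [13]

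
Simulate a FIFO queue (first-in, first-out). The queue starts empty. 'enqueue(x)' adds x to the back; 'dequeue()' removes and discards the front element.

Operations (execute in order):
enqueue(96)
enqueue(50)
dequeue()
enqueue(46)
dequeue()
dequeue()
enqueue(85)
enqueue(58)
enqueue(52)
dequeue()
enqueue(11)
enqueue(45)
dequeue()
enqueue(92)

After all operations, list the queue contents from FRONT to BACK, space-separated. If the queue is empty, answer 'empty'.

Answer: 52 11 45 92

Derivation:
enqueue(96): [96]
enqueue(50): [96, 50]
dequeue(): [50]
enqueue(46): [50, 46]
dequeue(): [46]
dequeue(): []
enqueue(85): [85]
enqueue(58): [85, 58]
enqueue(52): [85, 58, 52]
dequeue(): [58, 52]
enqueue(11): [58, 52, 11]
enqueue(45): [58, 52, 11, 45]
dequeue(): [52, 11, 45]
enqueue(92): [52, 11, 45, 92]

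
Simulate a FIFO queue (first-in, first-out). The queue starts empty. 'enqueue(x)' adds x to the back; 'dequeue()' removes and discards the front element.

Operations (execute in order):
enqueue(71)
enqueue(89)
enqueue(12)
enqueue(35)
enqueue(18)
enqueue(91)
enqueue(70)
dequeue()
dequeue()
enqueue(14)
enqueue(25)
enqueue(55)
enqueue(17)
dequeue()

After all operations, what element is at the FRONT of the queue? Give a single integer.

Answer: 35

Derivation:
enqueue(71): queue = [71]
enqueue(89): queue = [71, 89]
enqueue(12): queue = [71, 89, 12]
enqueue(35): queue = [71, 89, 12, 35]
enqueue(18): queue = [71, 89, 12, 35, 18]
enqueue(91): queue = [71, 89, 12, 35, 18, 91]
enqueue(70): queue = [71, 89, 12, 35, 18, 91, 70]
dequeue(): queue = [89, 12, 35, 18, 91, 70]
dequeue(): queue = [12, 35, 18, 91, 70]
enqueue(14): queue = [12, 35, 18, 91, 70, 14]
enqueue(25): queue = [12, 35, 18, 91, 70, 14, 25]
enqueue(55): queue = [12, 35, 18, 91, 70, 14, 25, 55]
enqueue(17): queue = [12, 35, 18, 91, 70, 14, 25, 55, 17]
dequeue(): queue = [35, 18, 91, 70, 14, 25, 55, 17]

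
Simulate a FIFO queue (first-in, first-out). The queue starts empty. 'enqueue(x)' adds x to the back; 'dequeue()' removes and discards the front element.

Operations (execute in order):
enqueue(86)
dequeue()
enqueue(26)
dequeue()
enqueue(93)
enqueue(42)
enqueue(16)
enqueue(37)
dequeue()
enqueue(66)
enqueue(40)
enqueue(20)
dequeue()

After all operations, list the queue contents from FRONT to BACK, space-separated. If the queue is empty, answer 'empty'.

Answer: 16 37 66 40 20

Derivation:
enqueue(86): [86]
dequeue(): []
enqueue(26): [26]
dequeue(): []
enqueue(93): [93]
enqueue(42): [93, 42]
enqueue(16): [93, 42, 16]
enqueue(37): [93, 42, 16, 37]
dequeue(): [42, 16, 37]
enqueue(66): [42, 16, 37, 66]
enqueue(40): [42, 16, 37, 66, 40]
enqueue(20): [42, 16, 37, 66, 40, 20]
dequeue(): [16, 37, 66, 40, 20]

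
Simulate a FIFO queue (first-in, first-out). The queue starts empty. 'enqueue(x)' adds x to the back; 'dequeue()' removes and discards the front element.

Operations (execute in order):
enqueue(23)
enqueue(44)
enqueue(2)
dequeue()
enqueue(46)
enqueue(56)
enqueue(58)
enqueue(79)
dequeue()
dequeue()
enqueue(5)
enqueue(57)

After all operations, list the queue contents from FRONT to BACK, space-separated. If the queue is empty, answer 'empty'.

Answer: 46 56 58 79 5 57

Derivation:
enqueue(23): [23]
enqueue(44): [23, 44]
enqueue(2): [23, 44, 2]
dequeue(): [44, 2]
enqueue(46): [44, 2, 46]
enqueue(56): [44, 2, 46, 56]
enqueue(58): [44, 2, 46, 56, 58]
enqueue(79): [44, 2, 46, 56, 58, 79]
dequeue(): [2, 46, 56, 58, 79]
dequeue(): [46, 56, 58, 79]
enqueue(5): [46, 56, 58, 79, 5]
enqueue(57): [46, 56, 58, 79, 5, 57]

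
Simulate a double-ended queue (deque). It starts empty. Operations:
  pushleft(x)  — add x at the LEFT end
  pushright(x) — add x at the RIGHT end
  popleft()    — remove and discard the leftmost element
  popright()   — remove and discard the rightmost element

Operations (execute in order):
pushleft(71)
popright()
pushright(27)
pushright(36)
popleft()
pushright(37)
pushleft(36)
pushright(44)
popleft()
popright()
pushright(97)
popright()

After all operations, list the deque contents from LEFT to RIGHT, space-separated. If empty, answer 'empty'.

Answer: 36 37

Derivation:
pushleft(71): [71]
popright(): []
pushright(27): [27]
pushright(36): [27, 36]
popleft(): [36]
pushright(37): [36, 37]
pushleft(36): [36, 36, 37]
pushright(44): [36, 36, 37, 44]
popleft(): [36, 37, 44]
popright(): [36, 37]
pushright(97): [36, 37, 97]
popright(): [36, 37]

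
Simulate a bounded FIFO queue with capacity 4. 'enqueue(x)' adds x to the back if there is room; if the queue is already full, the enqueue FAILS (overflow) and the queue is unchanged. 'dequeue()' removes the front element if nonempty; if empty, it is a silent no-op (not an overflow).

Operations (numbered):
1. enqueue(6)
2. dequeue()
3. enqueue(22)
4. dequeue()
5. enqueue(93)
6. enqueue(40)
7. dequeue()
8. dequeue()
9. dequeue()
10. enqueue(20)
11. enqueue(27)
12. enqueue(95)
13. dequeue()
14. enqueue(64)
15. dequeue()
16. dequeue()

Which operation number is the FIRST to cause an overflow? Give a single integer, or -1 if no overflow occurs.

1. enqueue(6): size=1
2. dequeue(): size=0
3. enqueue(22): size=1
4. dequeue(): size=0
5. enqueue(93): size=1
6. enqueue(40): size=2
7. dequeue(): size=1
8. dequeue(): size=0
9. dequeue(): empty, no-op, size=0
10. enqueue(20): size=1
11. enqueue(27): size=2
12. enqueue(95): size=3
13. dequeue(): size=2
14. enqueue(64): size=3
15. dequeue(): size=2
16. dequeue(): size=1

Answer: -1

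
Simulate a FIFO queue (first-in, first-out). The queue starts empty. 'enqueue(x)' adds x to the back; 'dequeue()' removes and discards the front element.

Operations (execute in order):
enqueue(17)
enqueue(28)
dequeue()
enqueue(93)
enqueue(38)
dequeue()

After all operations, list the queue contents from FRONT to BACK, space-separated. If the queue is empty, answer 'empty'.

enqueue(17): [17]
enqueue(28): [17, 28]
dequeue(): [28]
enqueue(93): [28, 93]
enqueue(38): [28, 93, 38]
dequeue(): [93, 38]

Answer: 93 38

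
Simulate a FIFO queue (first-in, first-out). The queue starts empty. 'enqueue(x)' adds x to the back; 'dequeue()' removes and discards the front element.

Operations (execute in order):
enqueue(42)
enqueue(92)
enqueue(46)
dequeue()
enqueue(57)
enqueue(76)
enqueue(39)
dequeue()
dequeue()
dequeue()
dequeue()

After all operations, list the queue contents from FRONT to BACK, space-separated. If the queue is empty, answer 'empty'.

enqueue(42): [42]
enqueue(92): [42, 92]
enqueue(46): [42, 92, 46]
dequeue(): [92, 46]
enqueue(57): [92, 46, 57]
enqueue(76): [92, 46, 57, 76]
enqueue(39): [92, 46, 57, 76, 39]
dequeue(): [46, 57, 76, 39]
dequeue(): [57, 76, 39]
dequeue(): [76, 39]
dequeue(): [39]

Answer: 39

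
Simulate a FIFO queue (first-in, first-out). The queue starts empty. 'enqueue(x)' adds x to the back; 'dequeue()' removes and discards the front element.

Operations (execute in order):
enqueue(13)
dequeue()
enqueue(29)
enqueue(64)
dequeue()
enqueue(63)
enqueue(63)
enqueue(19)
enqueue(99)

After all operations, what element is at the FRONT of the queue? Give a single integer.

Answer: 64

Derivation:
enqueue(13): queue = [13]
dequeue(): queue = []
enqueue(29): queue = [29]
enqueue(64): queue = [29, 64]
dequeue(): queue = [64]
enqueue(63): queue = [64, 63]
enqueue(63): queue = [64, 63, 63]
enqueue(19): queue = [64, 63, 63, 19]
enqueue(99): queue = [64, 63, 63, 19, 99]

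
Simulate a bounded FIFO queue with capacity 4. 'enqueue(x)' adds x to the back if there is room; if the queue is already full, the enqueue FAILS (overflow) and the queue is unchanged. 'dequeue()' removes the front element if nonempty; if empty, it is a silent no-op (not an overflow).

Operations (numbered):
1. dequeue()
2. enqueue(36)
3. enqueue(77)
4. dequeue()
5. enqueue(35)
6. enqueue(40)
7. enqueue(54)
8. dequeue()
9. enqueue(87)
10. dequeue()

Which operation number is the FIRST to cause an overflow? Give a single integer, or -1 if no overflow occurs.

1. dequeue(): empty, no-op, size=0
2. enqueue(36): size=1
3. enqueue(77): size=2
4. dequeue(): size=1
5. enqueue(35): size=2
6. enqueue(40): size=3
7. enqueue(54): size=4
8. dequeue(): size=3
9. enqueue(87): size=4
10. dequeue(): size=3

Answer: -1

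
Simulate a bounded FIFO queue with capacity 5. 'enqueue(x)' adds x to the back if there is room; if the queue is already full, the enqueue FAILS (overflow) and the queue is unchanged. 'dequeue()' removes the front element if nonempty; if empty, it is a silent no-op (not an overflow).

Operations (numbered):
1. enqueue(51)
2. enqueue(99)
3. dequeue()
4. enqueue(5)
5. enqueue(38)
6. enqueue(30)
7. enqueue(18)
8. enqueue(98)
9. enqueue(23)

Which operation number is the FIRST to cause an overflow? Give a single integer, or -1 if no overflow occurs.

Answer: 8

Derivation:
1. enqueue(51): size=1
2. enqueue(99): size=2
3. dequeue(): size=1
4. enqueue(5): size=2
5. enqueue(38): size=3
6. enqueue(30): size=4
7. enqueue(18): size=5
8. enqueue(98): size=5=cap → OVERFLOW (fail)
9. enqueue(23): size=5=cap → OVERFLOW (fail)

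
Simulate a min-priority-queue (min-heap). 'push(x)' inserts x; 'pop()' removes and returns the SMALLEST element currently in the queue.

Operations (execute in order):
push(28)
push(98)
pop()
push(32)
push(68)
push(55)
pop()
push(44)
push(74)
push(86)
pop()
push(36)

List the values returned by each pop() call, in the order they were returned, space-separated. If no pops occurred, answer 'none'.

Answer: 28 32 44

Derivation:
push(28): heap contents = [28]
push(98): heap contents = [28, 98]
pop() → 28: heap contents = [98]
push(32): heap contents = [32, 98]
push(68): heap contents = [32, 68, 98]
push(55): heap contents = [32, 55, 68, 98]
pop() → 32: heap contents = [55, 68, 98]
push(44): heap contents = [44, 55, 68, 98]
push(74): heap contents = [44, 55, 68, 74, 98]
push(86): heap contents = [44, 55, 68, 74, 86, 98]
pop() → 44: heap contents = [55, 68, 74, 86, 98]
push(36): heap contents = [36, 55, 68, 74, 86, 98]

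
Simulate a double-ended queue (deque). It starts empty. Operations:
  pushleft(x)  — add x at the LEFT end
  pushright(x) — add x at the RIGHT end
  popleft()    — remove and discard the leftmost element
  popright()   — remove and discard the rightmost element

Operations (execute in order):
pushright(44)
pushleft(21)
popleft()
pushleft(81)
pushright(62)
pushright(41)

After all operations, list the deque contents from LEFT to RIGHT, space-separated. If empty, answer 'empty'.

pushright(44): [44]
pushleft(21): [21, 44]
popleft(): [44]
pushleft(81): [81, 44]
pushright(62): [81, 44, 62]
pushright(41): [81, 44, 62, 41]

Answer: 81 44 62 41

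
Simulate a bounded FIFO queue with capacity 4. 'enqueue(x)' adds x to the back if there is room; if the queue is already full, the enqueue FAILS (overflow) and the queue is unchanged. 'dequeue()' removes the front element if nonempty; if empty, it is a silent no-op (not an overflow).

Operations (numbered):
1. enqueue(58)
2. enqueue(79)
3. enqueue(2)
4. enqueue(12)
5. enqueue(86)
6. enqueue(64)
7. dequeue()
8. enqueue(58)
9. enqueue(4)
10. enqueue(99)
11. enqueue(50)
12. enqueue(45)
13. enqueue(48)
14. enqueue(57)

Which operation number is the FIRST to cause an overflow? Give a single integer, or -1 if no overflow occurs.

1. enqueue(58): size=1
2. enqueue(79): size=2
3. enqueue(2): size=3
4. enqueue(12): size=4
5. enqueue(86): size=4=cap → OVERFLOW (fail)
6. enqueue(64): size=4=cap → OVERFLOW (fail)
7. dequeue(): size=3
8. enqueue(58): size=4
9. enqueue(4): size=4=cap → OVERFLOW (fail)
10. enqueue(99): size=4=cap → OVERFLOW (fail)
11. enqueue(50): size=4=cap → OVERFLOW (fail)
12. enqueue(45): size=4=cap → OVERFLOW (fail)
13. enqueue(48): size=4=cap → OVERFLOW (fail)
14. enqueue(57): size=4=cap → OVERFLOW (fail)

Answer: 5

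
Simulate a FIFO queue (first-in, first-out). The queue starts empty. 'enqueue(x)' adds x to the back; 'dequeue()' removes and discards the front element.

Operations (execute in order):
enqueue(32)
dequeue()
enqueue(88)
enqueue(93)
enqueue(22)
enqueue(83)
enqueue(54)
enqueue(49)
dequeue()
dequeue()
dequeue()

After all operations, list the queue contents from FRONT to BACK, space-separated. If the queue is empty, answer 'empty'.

Answer: 83 54 49

Derivation:
enqueue(32): [32]
dequeue(): []
enqueue(88): [88]
enqueue(93): [88, 93]
enqueue(22): [88, 93, 22]
enqueue(83): [88, 93, 22, 83]
enqueue(54): [88, 93, 22, 83, 54]
enqueue(49): [88, 93, 22, 83, 54, 49]
dequeue(): [93, 22, 83, 54, 49]
dequeue(): [22, 83, 54, 49]
dequeue(): [83, 54, 49]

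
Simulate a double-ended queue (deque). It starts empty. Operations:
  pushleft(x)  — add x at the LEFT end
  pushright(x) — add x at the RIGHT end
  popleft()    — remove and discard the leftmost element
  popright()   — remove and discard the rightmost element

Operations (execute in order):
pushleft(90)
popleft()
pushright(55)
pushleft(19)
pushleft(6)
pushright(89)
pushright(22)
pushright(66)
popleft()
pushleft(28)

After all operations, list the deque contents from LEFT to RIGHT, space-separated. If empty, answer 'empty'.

pushleft(90): [90]
popleft(): []
pushright(55): [55]
pushleft(19): [19, 55]
pushleft(6): [6, 19, 55]
pushright(89): [6, 19, 55, 89]
pushright(22): [6, 19, 55, 89, 22]
pushright(66): [6, 19, 55, 89, 22, 66]
popleft(): [19, 55, 89, 22, 66]
pushleft(28): [28, 19, 55, 89, 22, 66]

Answer: 28 19 55 89 22 66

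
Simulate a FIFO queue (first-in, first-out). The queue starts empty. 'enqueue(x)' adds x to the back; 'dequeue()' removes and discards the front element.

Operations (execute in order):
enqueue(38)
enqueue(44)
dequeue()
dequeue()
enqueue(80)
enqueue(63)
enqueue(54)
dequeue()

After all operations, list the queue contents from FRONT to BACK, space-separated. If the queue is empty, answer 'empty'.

Answer: 63 54

Derivation:
enqueue(38): [38]
enqueue(44): [38, 44]
dequeue(): [44]
dequeue(): []
enqueue(80): [80]
enqueue(63): [80, 63]
enqueue(54): [80, 63, 54]
dequeue(): [63, 54]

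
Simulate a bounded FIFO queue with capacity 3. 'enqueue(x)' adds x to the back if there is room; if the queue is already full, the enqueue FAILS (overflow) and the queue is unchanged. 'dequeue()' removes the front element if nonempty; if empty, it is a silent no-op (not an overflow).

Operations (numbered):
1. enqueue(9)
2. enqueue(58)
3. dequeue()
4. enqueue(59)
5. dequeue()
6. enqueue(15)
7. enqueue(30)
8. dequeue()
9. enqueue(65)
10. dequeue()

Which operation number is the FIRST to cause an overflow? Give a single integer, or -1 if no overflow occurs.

Answer: -1

Derivation:
1. enqueue(9): size=1
2. enqueue(58): size=2
3. dequeue(): size=1
4. enqueue(59): size=2
5. dequeue(): size=1
6. enqueue(15): size=2
7. enqueue(30): size=3
8. dequeue(): size=2
9. enqueue(65): size=3
10. dequeue(): size=2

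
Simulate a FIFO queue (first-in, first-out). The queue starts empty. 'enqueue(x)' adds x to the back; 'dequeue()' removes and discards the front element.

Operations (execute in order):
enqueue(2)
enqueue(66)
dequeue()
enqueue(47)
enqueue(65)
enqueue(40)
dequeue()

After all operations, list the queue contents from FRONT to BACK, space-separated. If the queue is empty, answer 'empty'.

Answer: 47 65 40

Derivation:
enqueue(2): [2]
enqueue(66): [2, 66]
dequeue(): [66]
enqueue(47): [66, 47]
enqueue(65): [66, 47, 65]
enqueue(40): [66, 47, 65, 40]
dequeue(): [47, 65, 40]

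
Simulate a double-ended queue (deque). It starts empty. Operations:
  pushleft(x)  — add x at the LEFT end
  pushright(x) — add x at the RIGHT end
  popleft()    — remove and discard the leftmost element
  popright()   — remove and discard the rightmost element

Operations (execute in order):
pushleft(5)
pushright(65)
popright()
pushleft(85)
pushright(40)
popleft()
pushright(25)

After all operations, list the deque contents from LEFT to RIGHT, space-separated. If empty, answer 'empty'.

Answer: 5 40 25

Derivation:
pushleft(5): [5]
pushright(65): [5, 65]
popright(): [5]
pushleft(85): [85, 5]
pushright(40): [85, 5, 40]
popleft(): [5, 40]
pushright(25): [5, 40, 25]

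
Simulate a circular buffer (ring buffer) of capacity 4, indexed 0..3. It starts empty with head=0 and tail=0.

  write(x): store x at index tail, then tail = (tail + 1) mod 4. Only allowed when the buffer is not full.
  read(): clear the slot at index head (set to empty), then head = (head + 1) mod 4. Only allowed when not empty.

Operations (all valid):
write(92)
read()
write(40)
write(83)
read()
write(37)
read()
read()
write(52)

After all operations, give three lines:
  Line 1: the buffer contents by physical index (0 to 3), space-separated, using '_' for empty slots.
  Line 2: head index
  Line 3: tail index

write(92): buf=[92 _ _ _], head=0, tail=1, size=1
read(): buf=[_ _ _ _], head=1, tail=1, size=0
write(40): buf=[_ 40 _ _], head=1, tail=2, size=1
write(83): buf=[_ 40 83 _], head=1, tail=3, size=2
read(): buf=[_ _ 83 _], head=2, tail=3, size=1
write(37): buf=[_ _ 83 37], head=2, tail=0, size=2
read(): buf=[_ _ _ 37], head=3, tail=0, size=1
read(): buf=[_ _ _ _], head=0, tail=0, size=0
write(52): buf=[52 _ _ _], head=0, tail=1, size=1

Answer: 52 _ _ _
0
1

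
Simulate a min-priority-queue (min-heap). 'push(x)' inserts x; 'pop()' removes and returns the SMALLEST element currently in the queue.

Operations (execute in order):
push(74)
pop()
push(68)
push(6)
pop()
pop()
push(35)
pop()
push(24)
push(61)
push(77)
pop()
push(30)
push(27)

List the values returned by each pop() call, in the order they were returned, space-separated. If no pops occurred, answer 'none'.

push(74): heap contents = [74]
pop() → 74: heap contents = []
push(68): heap contents = [68]
push(6): heap contents = [6, 68]
pop() → 6: heap contents = [68]
pop() → 68: heap contents = []
push(35): heap contents = [35]
pop() → 35: heap contents = []
push(24): heap contents = [24]
push(61): heap contents = [24, 61]
push(77): heap contents = [24, 61, 77]
pop() → 24: heap contents = [61, 77]
push(30): heap contents = [30, 61, 77]
push(27): heap contents = [27, 30, 61, 77]

Answer: 74 6 68 35 24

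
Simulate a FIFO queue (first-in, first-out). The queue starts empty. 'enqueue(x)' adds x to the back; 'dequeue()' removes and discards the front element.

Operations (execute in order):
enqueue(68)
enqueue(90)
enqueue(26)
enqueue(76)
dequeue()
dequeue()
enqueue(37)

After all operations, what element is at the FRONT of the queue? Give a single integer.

Answer: 26

Derivation:
enqueue(68): queue = [68]
enqueue(90): queue = [68, 90]
enqueue(26): queue = [68, 90, 26]
enqueue(76): queue = [68, 90, 26, 76]
dequeue(): queue = [90, 26, 76]
dequeue(): queue = [26, 76]
enqueue(37): queue = [26, 76, 37]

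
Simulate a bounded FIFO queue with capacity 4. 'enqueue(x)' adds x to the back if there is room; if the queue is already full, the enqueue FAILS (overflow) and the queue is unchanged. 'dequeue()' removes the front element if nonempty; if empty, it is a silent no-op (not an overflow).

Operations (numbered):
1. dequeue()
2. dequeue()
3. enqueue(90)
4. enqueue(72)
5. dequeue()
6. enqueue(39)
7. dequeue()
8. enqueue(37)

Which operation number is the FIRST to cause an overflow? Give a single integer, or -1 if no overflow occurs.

Answer: -1

Derivation:
1. dequeue(): empty, no-op, size=0
2. dequeue(): empty, no-op, size=0
3. enqueue(90): size=1
4. enqueue(72): size=2
5. dequeue(): size=1
6. enqueue(39): size=2
7. dequeue(): size=1
8. enqueue(37): size=2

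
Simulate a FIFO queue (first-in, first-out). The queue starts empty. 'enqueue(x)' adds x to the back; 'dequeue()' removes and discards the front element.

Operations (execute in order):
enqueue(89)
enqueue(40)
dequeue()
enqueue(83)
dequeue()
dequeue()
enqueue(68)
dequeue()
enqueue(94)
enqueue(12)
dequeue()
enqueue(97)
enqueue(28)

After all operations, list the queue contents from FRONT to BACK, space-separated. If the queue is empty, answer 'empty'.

Answer: 12 97 28

Derivation:
enqueue(89): [89]
enqueue(40): [89, 40]
dequeue(): [40]
enqueue(83): [40, 83]
dequeue(): [83]
dequeue(): []
enqueue(68): [68]
dequeue(): []
enqueue(94): [94]
enqueue(12): [94, 12]
dequeue(): [12]
enqueue(97): [12, 97]
enqueue(28): [12, 97, 28]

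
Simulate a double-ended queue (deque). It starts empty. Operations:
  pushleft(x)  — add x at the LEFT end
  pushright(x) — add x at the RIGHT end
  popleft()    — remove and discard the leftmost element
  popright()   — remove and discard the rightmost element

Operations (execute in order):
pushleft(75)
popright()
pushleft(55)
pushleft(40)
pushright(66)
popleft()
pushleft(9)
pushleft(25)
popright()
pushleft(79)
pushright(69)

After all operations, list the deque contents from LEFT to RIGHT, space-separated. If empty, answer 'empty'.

Answer: 79 25 9 55 69

Derivation:
pushleft(75): [75]
popright(): []
pushleft(55): [55]
pushleft(40): [40, 55]
pushright(66): [40, 55, 66]
popleft(): [55, 66]
pushleft(9): [9, 55, 66]
pushleft(25): [25, 9, 55, 66]
popright(): [25, 9, 55]
pushleft(79): [79, 25, 9, 55]
pushright(69): [79, 25, 9, 55, 69]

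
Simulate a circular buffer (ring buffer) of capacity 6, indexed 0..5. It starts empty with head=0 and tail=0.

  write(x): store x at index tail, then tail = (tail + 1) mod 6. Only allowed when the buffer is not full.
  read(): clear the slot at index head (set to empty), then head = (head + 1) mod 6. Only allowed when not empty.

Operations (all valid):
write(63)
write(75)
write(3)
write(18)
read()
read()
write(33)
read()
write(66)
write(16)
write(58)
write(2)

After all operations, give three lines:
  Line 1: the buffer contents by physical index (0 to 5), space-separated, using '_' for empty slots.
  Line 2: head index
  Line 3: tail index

Answer: 16 58 2 18 33 66
3
3

Derivation:
write(63): buf=[63 _ _ _ _ _], head=0, tail=1, size=1
write(75): buf=[63 75 _ _ _ _], head=0, tail=2, size=2
write(3): buf=[63 75 3 _ _ _], head=0, tail=3, size=3
write(18): buf=[63 75 3 18 _ _], head=0, tail=4, size=4
read(): buf=[_ 75 3 18 _ _], head=1, tail=4, size=3
read(): buf=[_ _ 3 18 _ _], head=2, tail=4, size=2
write(33): buf=[_ _ 3 18 33 _], head=2, tail=5, size=3
read(): buf=[_ _ _ 18 33 _], head=3, tail=5, size=2
write(66): buf=[_ _ _ 18 33 66], head=3, tail=0, size=3
write(16): buf=[16 _ _ 18 33 66], head=3, tail=1, size=4
write(58): buf=[16 58 _ 18 33 66], head=3, tail=2, size=5
write(2): buf=[16 58 2 18 33 66], head=3, tail=3, size=6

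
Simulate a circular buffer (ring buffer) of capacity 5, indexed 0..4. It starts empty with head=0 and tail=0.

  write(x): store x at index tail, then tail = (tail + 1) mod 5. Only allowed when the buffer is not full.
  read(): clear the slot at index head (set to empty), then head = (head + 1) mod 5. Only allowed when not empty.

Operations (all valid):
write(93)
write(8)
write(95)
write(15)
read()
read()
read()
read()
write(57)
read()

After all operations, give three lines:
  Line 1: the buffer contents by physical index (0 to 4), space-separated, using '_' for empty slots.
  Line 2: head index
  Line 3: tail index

Answer: _ _ _ _ _
0
0

Derivation:
write(93): buf=[93 _ _ _ _], head=0, tail=1, size=1
write(8): buf=[93 8 _ _ _], head=0, tail=2, size=2
write(95): buf=[93 8 95 _ _], head=0, tail=3, size=3
write(15): buf=[93 8 95 15 _], head=0, tail=4, size=4
read(): buf=[_ 8 95 15 _], head=1, tail=4, size=3
read(): buf=[_ _ 95 15 _], head=2, tail=4, size=2
read(): buf=[_ _ _ 15 _], head=3, tail=4, size=1
read(): buf=[_ _ _ _ _], head=4, tail=4, size=0
write(57): buf=[_ _ _ _ 57], head=4, tail=0, size=1
read(): buf=[_ _ _ _ _], head=0, tail=0, size=0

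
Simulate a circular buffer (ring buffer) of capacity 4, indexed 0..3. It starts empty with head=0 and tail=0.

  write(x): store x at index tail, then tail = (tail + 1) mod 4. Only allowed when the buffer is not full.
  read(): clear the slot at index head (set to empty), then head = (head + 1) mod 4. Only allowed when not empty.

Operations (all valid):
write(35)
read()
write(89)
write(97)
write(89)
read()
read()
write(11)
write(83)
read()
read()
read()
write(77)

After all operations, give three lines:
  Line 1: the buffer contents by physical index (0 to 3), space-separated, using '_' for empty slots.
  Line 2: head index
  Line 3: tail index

Answer: _ _ 77 _
2
3

Derivation:
write(35): buf=[35 _ _ _], head=0, tail=1, size=1
read(): buf=[_ _ _ _], head=1, tail=1, size=0
write(89): buf=[_ 89 _ _], head=1, tail=2, size=1
write(97): buf=[_ 89 97 _], head=1, tail=3, size=2
write(89): buf=[_ 89 97 89], head=1, tail=0, size=3
read(): buf=[_ _ 97 89], head=2, tail=0, size=2
read(): buf=[_ _ _ 89], head=3, tail=0, size=1
write(11): buf=[11 _ _ 89], head=3, tail=1, size=2
write(83): buf=[11 83 _ 89], head=3, tail=2, size=3
read(): buf=[11 83 _ _], head=0, tail=2, size=2
read(): buf=[_ 83 _ _], head=1, tail=2, size=1
read(): buf=[_ _ _ _], head=2, tail=2, size=0
write(77): buf=[_ _ 77 _], head=2, tail=3, size=1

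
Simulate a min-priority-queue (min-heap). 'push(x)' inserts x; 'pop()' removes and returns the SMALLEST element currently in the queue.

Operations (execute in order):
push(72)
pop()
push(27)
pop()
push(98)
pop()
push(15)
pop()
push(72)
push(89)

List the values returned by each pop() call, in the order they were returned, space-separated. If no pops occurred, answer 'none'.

push(72): heap contents = [72]
pop() → 72: heap contents = []
push(27): heap contents = [27]
pop() → 27: heap contents = []
push(98): heap contents = [98]
pop() → 98: heap contents = []
push(15): heap contents = [15]
pop() → 15: heap contents = []
push(72): heap contents = [72]
push(89): heap contents = [72, 89]

Answer: 72 27 98 15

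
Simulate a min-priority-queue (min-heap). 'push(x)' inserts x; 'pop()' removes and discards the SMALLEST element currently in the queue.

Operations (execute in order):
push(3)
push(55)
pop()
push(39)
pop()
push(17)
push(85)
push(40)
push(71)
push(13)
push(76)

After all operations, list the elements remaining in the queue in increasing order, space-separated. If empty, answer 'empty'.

Answer: 13 17 40 55 71 76 85

Derivation:
push(3): heap contents = [3]
push(55): heap contents = [3, 55]
pop() → 3: heap contents = [55]
push(39): heap contents = [39, 55]
pop() → 39: heap contents = [55]
push(17): heap contents = [17, 55]
push(85): heap contents = [17, 55, 85]
push(40): heap contents = [17, 40, 55, 85]
push(71): heap contents = [17, 40, 55, 71, 85]
push(13): heap contents = [13, 17, 40, 55, 71, 85]
push(76): heap contents = [13, 17, 40, 55, 71, 76, 85]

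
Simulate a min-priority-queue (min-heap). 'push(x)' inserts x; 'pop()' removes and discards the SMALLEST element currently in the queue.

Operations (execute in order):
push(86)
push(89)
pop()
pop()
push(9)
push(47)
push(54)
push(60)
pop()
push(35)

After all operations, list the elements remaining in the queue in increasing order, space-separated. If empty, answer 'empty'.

push(86): heap contents = [86]
push(89): heap contents = [86, 89]
pop() → 86: heap contents = [89]
pop() → 89: heap contents = []
push(9): heap contents = [9]
push(47): heap contents = [9, 47]
push(54): heap contents = [9, 47, 54]
push(60): heap contents = [9, 47, 54, 60]
pop() → 9: heap contents = [47, 54, 60]
push(35): heap contents = [35, 47, 54, 60]

Answer: 35 47 54 60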